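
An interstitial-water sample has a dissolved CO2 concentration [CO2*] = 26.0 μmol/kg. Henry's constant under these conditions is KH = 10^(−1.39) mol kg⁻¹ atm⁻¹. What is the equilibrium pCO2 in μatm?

pCO2 = 638 μatm

KH = 10^(−1.39) = 4.074×10^-2 mol kg⁻¹ atm⁻¹
pCO2 = [CO2*]/KH = 26.0×10^-6 / 4.074×10^-2 = 6.38×10^-4 atm = 638 μatm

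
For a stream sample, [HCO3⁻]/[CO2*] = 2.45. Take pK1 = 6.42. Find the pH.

pH = 6.81

From K1 = [H⁺][HCO3⁻]/[CO2*]:  pH = pK1 + log₁₀([HCO3⁻]/[CO2*])
log₁₀(2.45) = +0.389
pH = 6.42 + (+0.389) = 6.81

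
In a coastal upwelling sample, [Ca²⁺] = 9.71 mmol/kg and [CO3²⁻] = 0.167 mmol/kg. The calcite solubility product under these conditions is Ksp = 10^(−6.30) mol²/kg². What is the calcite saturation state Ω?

Ksp = 10^(−6.30) = 5.012×10^-7
Ω = [Ca²⁺][CO3²⁻]/Ksp = (9.71×10^-3)(0.167×10^-3) / 5.012×10^-7 = 3.24

Ω = 3.24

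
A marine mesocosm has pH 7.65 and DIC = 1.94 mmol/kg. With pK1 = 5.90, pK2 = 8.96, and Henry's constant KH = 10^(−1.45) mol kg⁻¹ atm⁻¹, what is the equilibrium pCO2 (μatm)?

α₀ = 1 / (1 + K1/[H⁺] + K1K2/[H⁺]²) = 1 / (1 + 10^+1.75 + 10^+0.44)
   = 1 / (1 + 56.234 + 2.7542) = 1/59.988 = 0.01667
[CO2*] = α₀ × DIC = 0.01667 × 1.94 = 0.03234 mmol/kg
pCO2 = [CO2*]/KH = 3.234×10^-5 / 3.548×10^-2 = 911 μatm

pCO2 = 911 μatm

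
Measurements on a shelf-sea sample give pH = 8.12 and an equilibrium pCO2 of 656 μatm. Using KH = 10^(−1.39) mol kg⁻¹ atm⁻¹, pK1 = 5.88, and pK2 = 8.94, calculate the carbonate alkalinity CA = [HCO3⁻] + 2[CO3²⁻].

CA = 6.05 mmol/kg

[CO2*] = KH · pCO2 = 10^(−1.39) × 656×10^-6 = 2.672×10^-5 mol/kg
α₀ = 1/(1 + K1/[H⁺] + K1K2/[H⁺]²) = 1/(1 + 10^+2.24 + 10^+1.42) = 0.004973
DIC = [CO2*]/α₀ = 2.672×10^-5 / 0.004973 = 5.374 mmol/kg
CA = (α₁ + 2α₂)·DIC = (0.8642 + 2×0.1308) × 5.374 = 6.05 mmol/kg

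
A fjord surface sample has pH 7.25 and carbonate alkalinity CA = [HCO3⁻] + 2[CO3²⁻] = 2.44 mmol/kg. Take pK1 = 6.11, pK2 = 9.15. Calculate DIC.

CA = [HCO3⁻] + 2[CO3²⁻] = (α₁ + 2α₂)·DIC
At pH 7.25: [H⁺]/K1 = 10^-1.14 = 0.072444, K2/[H⁺] = 10^-1.90 = 0.012589
α₁ = 1/(1 + 0.072444 + 0.012589) = 1/1.0850 = 0.9216; α₂ = α₁·K2/[H⁺] = 0.01160
α₁ + 2α₂ = 0.9448
DIC = CA / (α₁ + 2α₂) = 2.44 / 0.9448 = 2.58 mmol/kg

DIC = 2.58 mmol/kg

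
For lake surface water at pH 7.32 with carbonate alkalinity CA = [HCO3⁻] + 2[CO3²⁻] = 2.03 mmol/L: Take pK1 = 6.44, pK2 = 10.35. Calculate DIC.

CA = [HCO3⁻] + 2[CO3²⁻] = (α₁ + 2α₂)·DIC
At pH 7.32: [H⁺]/K1 = 10^-0.88 = 0.13183, K2/[H⁺] = 10^-3.03 = 0.00093325
α₁ = 1/(1 + 0.13183 + 0.00093325) = 1/1.1328 = 0.8828; α₂ = α₁·K2/[H⁺] = 0.0008239
α₁ + 2α₂ = 0.8844
DIC = CA / (α₁ + 2α₂) = 2.03 / 0.8844 = 2.30 mmol/L

DIC = 2.30 mmol/L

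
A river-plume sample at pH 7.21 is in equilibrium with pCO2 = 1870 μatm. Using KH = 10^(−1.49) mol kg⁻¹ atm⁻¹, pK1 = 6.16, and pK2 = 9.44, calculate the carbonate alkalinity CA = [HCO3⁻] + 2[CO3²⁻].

CA = 0.687 mmol/kg

[CO2*] = KH · pCO2 = 10^(−1.49) × 1870×10^-6 = 6.051×10^-5 mol/kg
α₀ = 1/(1 + K1/[H⁺] + K1K2/[H⁺]²) = 1/(1 + 10^+1.05 + 10^-1.18) = 0.08139
DIC = [CO2*]/α₀ = 6.051×10^-5 / 0.08139 = 0.7435 mmol/kg
CA = (α₁ + 2α₂)·DIC = (0.9132 + 2×0.005378) × 0.7435 = 0.687 mmol/kg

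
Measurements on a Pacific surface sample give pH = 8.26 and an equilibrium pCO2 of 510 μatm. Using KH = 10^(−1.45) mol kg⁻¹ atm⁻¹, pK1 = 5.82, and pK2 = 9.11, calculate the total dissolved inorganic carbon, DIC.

[CO2*] = KH · pCO2 = 10^(−1.45) × 510×10^-6 = 1.810×10^-5 mol/kg
α₀ = 1/(1 + K1/[H⁺] + K1K2/[H⁺]²) = 1/(1 + 10^+2.44 + 10^+1.59) = 0.003171
DIC = [CO2*]/α₀ = 1.810×10^-5 / 0.003171 = 5.71 mmol/kg

DIC = 5.71 mmol/kg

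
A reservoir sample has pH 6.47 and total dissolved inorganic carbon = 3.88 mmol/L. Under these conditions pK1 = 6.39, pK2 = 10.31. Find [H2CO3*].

α₀ = 1 / (1 + K1/[H⁺] + K1K2/[H⁺]²) = 1 / (1 + 10^+0.08 + 10^-3.76)
   = 1 / (1 + 1.2023 + 0.00017378) = 1/2.2024 = 0.4540
[CO2*] = α₀ × DIC = 0.4540 × 3.88 = 1.76 mmol/L

[CO2*] = 1.76 mmol/L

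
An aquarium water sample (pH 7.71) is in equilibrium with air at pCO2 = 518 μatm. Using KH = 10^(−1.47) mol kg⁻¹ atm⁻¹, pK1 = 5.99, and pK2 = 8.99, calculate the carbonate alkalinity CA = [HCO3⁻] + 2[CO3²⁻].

[CO2*] = KH · pCO2 = 10^(−1.47) × 518×10^-6 = 1.755×10^-5 mol/kg
α₀ = 1/(1 + K1/[H⁺] + K1K2/[H⁺]²) = 1/(1 + 10^+1.72 + 10^+0.44) = 0.01778
DIC = [CO2*]/α₀ = 1.755×10^-5 / 0.01778 = 0.9870 mmol/kg
CA = (α₁ + 2α₂)·DIC = (0.9332 + 2×0.04898) × 0.9870 = 1.02 mmol/kg

CA = 1.02 mmol/kg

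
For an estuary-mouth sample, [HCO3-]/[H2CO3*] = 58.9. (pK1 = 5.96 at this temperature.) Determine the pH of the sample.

pH = 7.73

From K1 = [H⁺][HCO3-]/[H2CO3*]:  pH = pK1 + log₁₀([HCO3-]/[H2CO3*])
log₁₀(58.9) = +1.770
pH = 5.96 + (+1.770) = 7.73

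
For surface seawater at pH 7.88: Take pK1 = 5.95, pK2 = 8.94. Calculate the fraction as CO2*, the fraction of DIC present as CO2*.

α₀ = 1 / (1 + K1/[H⁺] + K1K2/[H⁺]²) = 1 / (1 + 10^+1.93 + 10^+0.87)
   = 1 / (1 + 85.114 + 7.4131) = 1/93.527 = 0.01069

α₀ = 0.0107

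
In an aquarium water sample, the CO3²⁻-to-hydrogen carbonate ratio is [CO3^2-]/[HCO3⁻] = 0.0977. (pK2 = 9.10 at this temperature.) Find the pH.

From K2 = [H⁺][CO3^2-]/[HCO3⁻]:  pH = pK2 + log₁₀([CO3^2-]/[HCO3⁻])
log₁₀(0.0977) = -1.010
pH = 9.10 + (-1.010) = 8.09

pH = 8.09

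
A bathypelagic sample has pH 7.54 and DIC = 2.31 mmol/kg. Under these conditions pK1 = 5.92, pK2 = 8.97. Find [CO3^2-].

α₂ = 1 / (1 + [H⁺]/K2 + [H⁺]²/(K1K2)) = 1 / (1 + 10^+1.43 + 10^-0.19)
   = 1 / (1 + 26.915 + 0.64565) = 1/28.561 = 0.03501
[CO3²⁻] = α₂ × DIC = 0.03501 × 2.31 = 0.0809 mmol/kg

[CO3²⁻] = 0.0809 mmol/kg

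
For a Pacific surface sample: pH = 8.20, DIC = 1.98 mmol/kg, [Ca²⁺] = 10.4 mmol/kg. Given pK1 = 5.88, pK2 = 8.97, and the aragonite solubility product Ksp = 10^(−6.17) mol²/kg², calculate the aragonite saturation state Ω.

Ω = 4.40

α₂ = 1 / (1 + [H⁺]/K2 + [H⁺]²/(K1K2)) = 1 / (1 + 10^+0.77 + 10^-1.55)
   = 1 / (1 + 5.8884 + 0.028184) = 1/6.9166 = 0.1446
[CO3²⁻] = α₂ × DIC = 0.1446 × 1.98 = 0.2863 mmol/kg
Ksp = 10^(−6.17) = 6.761×10^-7
Ω = [Ca²⁺][CO3²⁻]/Ksp = (10.4×10^-3)(2.863×10^-4) / 6.761×10^-7 = 4.40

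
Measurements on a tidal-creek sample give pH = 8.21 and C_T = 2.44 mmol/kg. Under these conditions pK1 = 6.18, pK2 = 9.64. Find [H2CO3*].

α₀ = 1 / (1 + K1/[H⁺] + K1K2/[H⁺]²) = 1 / (1 + 10^+2.03 + 10^+0.60)
   = 1 / (1 + 107.15 + 3.9811) = 1/112.13 = 0.008918
[CO2*] = α₀ × DIC = 0.008918 × 2.44 = 0.0218 mmol/kg

[CO2*] = 0.0218 mmol/kg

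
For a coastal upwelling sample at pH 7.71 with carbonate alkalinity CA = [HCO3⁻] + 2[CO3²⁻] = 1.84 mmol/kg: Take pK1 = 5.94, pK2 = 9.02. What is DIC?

CA = [HCO3⁻] + 2[CO3²⁻] = (α₁ + 2α₂)·DIC
At pH 7.71: [H⁺]/K1 = 10^-1.77 = 0.016982, K2/[H⁺] = 10^-1.31 = 0.048978
α₁ = 1/(1 + 0.016982 + 0.048978) = 1/1.0660 = 0.9381; α₂ = α₁·K2/[H⁺] = 0.04595
α₁ + 2α₂ = 1.0300
DIC = CA / (α₁ + 2α₂) = 1.84 / 1.0300 = 1.79 mmol/kg

DIC = 1.79 mmol/kg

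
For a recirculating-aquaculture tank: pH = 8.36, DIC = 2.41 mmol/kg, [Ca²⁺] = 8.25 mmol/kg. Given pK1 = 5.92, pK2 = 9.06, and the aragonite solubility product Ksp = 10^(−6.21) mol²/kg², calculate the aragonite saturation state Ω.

α₂ = 1 / (1 + [H⁺]/K2 + [H⁺]²/(K1K2)) = 1 / (1 + 10^+0.70 + 10^-1.74)
   = 1 / (1 + 5.0119 + 0.018197) = 1/6.0301 = 0.1658
[CO3²⁻] = α₂ × DIC = 0.1658 × 2.41 = 0.3997 mmol/kg
Ksp = 10^(−6.21) = 6.166×10^-7
Ω = [Ca²⁺][CO3²⁻]/Ksp = (8.25×10^-3)(3.997×10^-4) / 6.166×10^-7 = 5.35

Ω = 5.35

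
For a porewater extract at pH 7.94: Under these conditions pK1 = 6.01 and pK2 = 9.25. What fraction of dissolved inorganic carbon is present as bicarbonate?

α₁ = 0.943

α₁ = 1 / (1 + [H⁺]/K1 + K2/[H⁺]) = 1 / (1 + 10^-1.93 + 10^-1.31)
   = 1 / (1 + 0.011749 + 0.048978) = 1/1.0607 = 0.9427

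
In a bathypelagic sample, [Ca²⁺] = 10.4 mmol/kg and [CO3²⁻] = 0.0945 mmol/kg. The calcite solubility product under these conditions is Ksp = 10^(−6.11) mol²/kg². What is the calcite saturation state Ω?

Ω = 1.27

Ksp = 10^(−6.11) = 7.762×10^-7
Ω = [Ca²⁺][CO3²⁻]/Ksp = (10.4×10^-3)(0.0945×10^-3) / 7.762×10^-7 = 1.27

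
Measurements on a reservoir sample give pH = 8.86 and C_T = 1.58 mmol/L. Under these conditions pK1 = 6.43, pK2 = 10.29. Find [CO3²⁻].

[CO3²⁻] = 0.0564 mmol/L

α₂ = 1 / (1 + [H⁺]/K2 + [H⁺]²/(K1K2)) = 1 / (1 + 10^+1.43 + 10^-1.00)
   = 1 / (1 + 26.915 + 0.10000) = 1/28.015 = 0.03569
[CO3²⁻] = α₂ × DIC = 0.03569 × 1.58 = 0.0564 mmol/L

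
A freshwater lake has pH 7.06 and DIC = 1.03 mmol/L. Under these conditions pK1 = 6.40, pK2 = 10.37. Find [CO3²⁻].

α₂ = 1 / (1 + [H⁺]/K2 + [H⁺]²/(K1K2)) = 1 / (1 + 10^+3.31 + 10^+2.65)
   = 1 / (1 + 2041.7 + 446.68) = 1/2489.4 = 0.0004017
[CO3²⁻] = α₂ × DIC = 0.0004017 × 1.03 = 0.000414 mmol/L = 0.414 μmol/L

[CO3²⁻] = 0.414 μmol/L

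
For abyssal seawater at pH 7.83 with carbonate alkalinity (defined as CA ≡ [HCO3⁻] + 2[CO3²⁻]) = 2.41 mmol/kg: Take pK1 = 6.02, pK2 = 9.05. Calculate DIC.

DIC = 2.31 mmol/kg

CA = [HCO3⁻] + 2[CO3²⁻] = (α₁ + 2α₂)·DIC
At pH 7.83: [H⁺]/K1 = 10^-1.81 = 0.015488, K2/[H⁺] = 10^-1.22 = 0.060256
α₁ = 1/(1 + 0.015488 + 0.060256) = 1/1.0757 = 0.9296; α₂ = α₁·K2/[H⁺] = 0.05601
α₁ + 2α₂ = 1.0416
DIC = CA / (α₁ + 2α₂) = 2.41 / 1.0416 = 2.31 mmol/kg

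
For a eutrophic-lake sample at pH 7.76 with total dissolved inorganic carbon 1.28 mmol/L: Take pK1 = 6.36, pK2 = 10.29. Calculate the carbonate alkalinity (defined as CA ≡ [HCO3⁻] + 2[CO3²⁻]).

CA = 1.23 mmol/L

CA = [HCO3⁻] + 2[CO3²⁻] = (α₁ + 2α₂)·DIC
At pH 7.76: [H⁺]/K1 = 10^-1.40 = 0.039811, K2/[H⁺] = 10^-2.53 = 0.0029512
α₁ = 1/(1 + 0.039811 + 0.0029512) = 1/1.0428 = 0.9590; α₂ = α₁·K2/[H⁺] = 0.002830
α₁ + 2α₂ = 0.9647
CA = 0.9647 × 1.28 = 1.23 mmol/L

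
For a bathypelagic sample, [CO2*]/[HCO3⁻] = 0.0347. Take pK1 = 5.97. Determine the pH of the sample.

From K1 = [H⁺][HCO3⁻]/[CO2*]:  pH = pK1 − log₁₀([CO2*]/[HCO3⁻])
log₁₀(0.0347) = -1.460
pH = 5.97 − (-1.460) = 7.43

pH = 7.43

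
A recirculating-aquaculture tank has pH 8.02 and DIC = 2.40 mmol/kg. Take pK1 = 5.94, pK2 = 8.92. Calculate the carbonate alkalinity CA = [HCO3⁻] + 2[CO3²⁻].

CA = 2.65 mmol/kg

CA = [HCO3⁻] + 2[CO3²⁻] = (α₁ + 2α₂)·DIC
At pH 8.02: [H⁺]/K1 = 10^-2.08 = 0.0083176, K2/[H⁺] = 10^-0.90 = 0.12589
α₁ = 1/(1 + 0.0083176 + 0.12589) = 1/1.1342 = 0.8817; α₂ = α₁·K2/[H⁺] = 0.1110
α₁ + 2α₂ = 1.1037
CA = 1.1037 × 2.40 = 2.65 mmol/kg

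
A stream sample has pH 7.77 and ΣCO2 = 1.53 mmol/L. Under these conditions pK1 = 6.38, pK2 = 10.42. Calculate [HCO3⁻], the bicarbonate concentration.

[HCO3⁻] = 1.47 mmol/L

α₁ = 1 / (1 + [H⁺]/K1 + K2/[H⁺]) = 1 / (1 + 10^-1.39 + 10^-2.65)
   = 1 / (1 + 0.040738 + 0.0022387) = 1/1.0430 = 0.9588
[HCO3⁻] = α₁ × DIC = 0.9588 × 1.53 = 1.47 mmol/L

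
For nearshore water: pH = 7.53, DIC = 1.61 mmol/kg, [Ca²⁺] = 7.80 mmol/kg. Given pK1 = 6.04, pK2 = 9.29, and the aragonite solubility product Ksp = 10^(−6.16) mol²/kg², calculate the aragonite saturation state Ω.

Ω = 0.300

α₂ = 1 / (1 + [H⁺]/K2 + [H⁺]²/(K1K2)) = 1 / (1 + 10^+1.76 + 10^+0.27)
   = 1 / (1 + 57.544 + 1.8621) = 1/60.406 = 0.01655
[CO3²⁻] = α₂ × DIC = 0.01655 × 1.61 = 0.02665 mmol/kg
Ksp = 10^(−6.16) = 6.918×10^-7
Ω = [Ca²⁺][CO3²⁻]/Ksp = (7.80×10^-3)(2.665×10^-5) / 6.918×10^-7 = 0.300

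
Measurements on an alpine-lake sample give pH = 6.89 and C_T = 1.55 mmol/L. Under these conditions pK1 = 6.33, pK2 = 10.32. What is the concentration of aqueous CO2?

α₀ = 1 / (1 + K1/[H⁺] + K1K2/[H⁺]²) = 1 / (1 + 10^+0.56 + 10^-2.87)
   = 1 / (1 + 3.6308 + 0.0013490) = 1/4.6321 = 0.2159
[CO2*] = α₀ × DIC = 0.2159 × 1.55 = 0.335 mmol/L

[CO2*] = 0.335 mmol/L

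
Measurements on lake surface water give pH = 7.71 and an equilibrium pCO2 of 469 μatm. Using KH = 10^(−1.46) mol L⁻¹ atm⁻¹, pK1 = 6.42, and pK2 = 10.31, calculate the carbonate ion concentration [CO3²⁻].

[CO2*] = KH · pCO2 = 10^(−1.46) × 469×10^-6 = 1.626×10^-5 mol/L
α₀ = 1/(1 + K1/[H⁺] + K1K2/[H⁺]²) = 1/(1 + 10^+1.29 + 10^-1.31) = 0.04867
DIC = [CO2*]/α₀ = 1.626×10^-5 / 0.04867 = 0.3341 mmol/L
[CO3²⁻] = α₂·DIC; α₂ = 0.002384, so [CO3²⁻] = 0.002384 × 0.3341 = 0.000796 mmol/L = 0.796 μmol/L

[CO3²⁻] = 0.796 μmol/L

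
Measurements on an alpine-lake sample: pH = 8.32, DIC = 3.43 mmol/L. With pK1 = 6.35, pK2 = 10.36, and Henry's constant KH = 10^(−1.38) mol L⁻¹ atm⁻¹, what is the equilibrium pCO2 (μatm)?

pCO2 = 864 μatm

α₀ = 1 / (1 + K1/[H⁺] + K1K2/[H⁺]²) = 1 / (1 + 10^+1.97 + 10^-0.07)
   = 1 / (1 + 93.325 + 0.85114) = 1/95.177 = 0.01051
[CO2*] = α₀ × DIC = 0.01051 × 3.43 = 0.03604 mmol/L
pCO2 = [CO2*]/KH = 3.604×10^-5 / 4.169×10^-2 = 864 μatm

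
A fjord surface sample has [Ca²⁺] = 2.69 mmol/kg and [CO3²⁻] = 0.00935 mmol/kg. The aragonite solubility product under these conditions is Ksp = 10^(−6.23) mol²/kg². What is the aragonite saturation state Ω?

Ksp = 10^(−6.23) = 5.888×10^-7
Ω = [Ca²⁺][CO3²⁻]/Ksp = (2.69×10^-3)(0.00935×10^-3) / 5.888×10^-7 = 0.0427

Ω = 0.0427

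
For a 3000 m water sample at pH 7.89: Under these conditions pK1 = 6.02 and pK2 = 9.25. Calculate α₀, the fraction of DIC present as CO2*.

α₀ = 1 / (1 + K1/[H⁺] + K1K2/[H⁺]²) = 1 / (1 + 10^+1.87 + 10^+0.51)
   = 1 / (1 + 74.131 + 3.2359) = 1/78.367 = 0.01276

α₀ = 0.0128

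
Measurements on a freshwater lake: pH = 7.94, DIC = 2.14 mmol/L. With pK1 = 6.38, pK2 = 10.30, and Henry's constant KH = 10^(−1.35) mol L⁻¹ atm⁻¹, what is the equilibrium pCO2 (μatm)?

α₀ = 1 / (1 + K1/[H⁺] + K1K2/[H⁺]²) = 1 / (1 + 10^+1.56 + 10^-0.80)
   = 1 / (1 + 36.308 + 0.15849) = 1/37.466 = 0.02669
[CO2*] = α₀ × DIC = 0.02669 × 2.14 = 0.05712 mmol/L
pCO2 = [CO2*]/KH = 5.712×10^-5 / 4.467×10^-2 = 1280 μatm

pCO2 = 1280 μatm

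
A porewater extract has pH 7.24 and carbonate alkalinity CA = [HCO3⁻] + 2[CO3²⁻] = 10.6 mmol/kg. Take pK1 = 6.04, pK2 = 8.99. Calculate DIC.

DIC = 11.1 mmol/kg

CA = [HCO3⁻] + 2[CO3²⁻] = (α₁ + 2α₂)·DIC
At pH 7.24: [H⁺]/K1 = 10^-1.20 = 0.063096, K2/[H⁺] = 10^-1.75 = 0.017783
α₁ = 1/(1 + 0.063096 + 0.017783) = 1/1.0809 = 0.9252; α₂ = α₁·K2/[H⁺] = 0.01645
α₁ + 2α₂ = 0.9581
DIC = CA / (α₁ + 2α₂) = 10.6 / 0.9581 = 11.1 mmol/kg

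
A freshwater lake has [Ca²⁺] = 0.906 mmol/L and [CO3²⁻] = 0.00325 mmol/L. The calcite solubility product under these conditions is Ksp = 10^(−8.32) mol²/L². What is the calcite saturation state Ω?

Ω = 0.615

Ksp = 10^(−8.32) = 4.786×10^-9
Ω = [Ca²⁺][CO3²⁻]/Ksp = (0.906×10^-3)(0.00325×10^-3) / 4.786×10^-9 = 0.615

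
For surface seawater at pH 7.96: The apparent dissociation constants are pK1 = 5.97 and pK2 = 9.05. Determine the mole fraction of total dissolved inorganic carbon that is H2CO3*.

α₀ = 0.00937

α₀ = 1 / (1 + K1/[H⁺] + K1K2/[H⁺]²) = 1 / (1 + 10^+1.99 + 10^+0.90)
   = 1 / (1 + 97.724 + 7.9433) = 1/106.67 = 0.009375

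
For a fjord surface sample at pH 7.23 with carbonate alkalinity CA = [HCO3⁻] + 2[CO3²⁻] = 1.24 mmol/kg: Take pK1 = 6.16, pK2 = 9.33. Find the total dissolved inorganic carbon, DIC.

CA = [HCO3⁻] + 2[CO3²⁻] = (α₁ + 2α₂)·DIC
At pH 7.23: [H⁺]/K1 = 10^-1.07 = 0.085114, K2/[H⁺] = 10^-2.10 = 0.0079433
α₁ = 1/(1 + 0.085114 + 0.0079433) = 1/1.0931 = 0.9149; α₂ = α₁·K2/[H⁺] = 0.007267
α₁ + 2α₂ = 0.9294
DIC = CA / (α₁ + 2α₂) = 1.24 / 0.9294 = 1.33 mmol/kg

DIC = 1.33 mmol/kg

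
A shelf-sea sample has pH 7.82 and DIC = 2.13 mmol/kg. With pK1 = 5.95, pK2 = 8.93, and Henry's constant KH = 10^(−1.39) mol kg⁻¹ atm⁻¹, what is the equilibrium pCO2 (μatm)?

α₀ = 1 / (1 + K1/[H⁺] + K1K2/[H⁺]²) = 1 / (1 + 10^+1.87 + 10^+0.76)
   = 1 / (1 + 74.131 + 5.7544) = 1/80.885 = 0.01236
[CO2*] = α₀ × DIC = 0.01236 × 2.13 = 0.02633 mmol/kg
pCO2 = [CO2*]/KH = 2.633×10^-5 / 4.074×10^-2 = 646 μatm

pCO2 = 646 μatm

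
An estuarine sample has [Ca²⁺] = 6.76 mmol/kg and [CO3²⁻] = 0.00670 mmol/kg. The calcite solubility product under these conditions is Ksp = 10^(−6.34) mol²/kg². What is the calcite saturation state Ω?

Ksp = 10^(−6.34) = 4.571×10^-7
Ω = [Ca²⁺][CO3²⁻]/Ksp = (6.76×10^-3)(0.00670×10^-3) / 4.571×10^-7 = 0.0991

Ω = 0.0991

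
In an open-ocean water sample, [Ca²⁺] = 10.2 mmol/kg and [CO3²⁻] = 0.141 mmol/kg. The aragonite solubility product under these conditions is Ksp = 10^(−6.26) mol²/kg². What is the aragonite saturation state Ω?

Ksp = 10^(−6.26) = 5.495×10^-7
Ω = [Ca²⁺][CO3²⁻]/Ksp = (10.2×10^-3)(0.141×10^-3) / 5.495×10^-7 = 2.62

Ω = 2.62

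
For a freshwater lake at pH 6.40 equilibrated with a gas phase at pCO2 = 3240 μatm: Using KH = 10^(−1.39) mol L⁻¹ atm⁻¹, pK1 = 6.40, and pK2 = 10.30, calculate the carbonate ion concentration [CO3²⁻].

[CO3²⁻] = 0.0166 μmol/L

[CO2*] = KH · pCO2 = 10^(−1.39) × 3240×10^-6 = 1.320×10^-4 mol/L
α₀ = 1/(1 + K1/[H⁺] + K1K2/[H⁺]²) = 1/(1 + 10^+0.00 + 10^-3.90) = 0.5000
DIC = [CO2*]/α₀ = 1.320×10^-4 / 0.5000 = 0.2640 mmol/L
[CO3²⁻] = α₂·DIC; α₂ = 6.294×10^-5, so [CO3²⁻] = 6.294×10^-5 × 0.2640 = 1.66×10^-5 mmol/L = 0.0166 μmol/L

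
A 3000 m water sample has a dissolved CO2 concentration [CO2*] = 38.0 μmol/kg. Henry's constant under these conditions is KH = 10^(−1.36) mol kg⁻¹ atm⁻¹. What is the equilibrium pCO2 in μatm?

pCO2 = 871 μatm

KH = 10^(−1.36) = 4.365×10^-2 mol kg⁻¹ atm⁻¹
pCO2 = [CO2*]/KH = 38.0×10^-6 / 4.365×10^-2 = 8.71×10^-4 atm = 871 μatm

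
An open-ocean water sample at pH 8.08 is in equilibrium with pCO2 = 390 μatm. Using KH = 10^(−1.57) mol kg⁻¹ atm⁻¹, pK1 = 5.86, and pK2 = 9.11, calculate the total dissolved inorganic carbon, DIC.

DIC = 1.92 mmol/kg

[CO2*] = KH · pCO2 = 10^(−1.57) × 390×10^-6 = 1.050×10^-5 mol/kg
α₀ = 1/(1 + K1/[H⁺] + K1K2/[H⁺]²) = 1/(1 + 10^+2.22 + 10^+1.19) = 0.005481
DIC = [CO2*]/α₀ = 1.050×10^-5 / 0.005481 = 1.92 mmol/kg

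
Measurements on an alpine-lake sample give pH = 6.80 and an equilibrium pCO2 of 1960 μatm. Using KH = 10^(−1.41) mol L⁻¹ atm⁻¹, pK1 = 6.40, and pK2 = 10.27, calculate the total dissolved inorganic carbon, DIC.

DIC = 0.268 mmol/L

[CO2*] = KH · pCO2 = 10^(−1.41) × 1960×10^-6 = 7.625×10^-5 mol/L
α₀ = 1/(1 + K1/[H⁺] + K1K2/[H⁺]²) = 1/(1 + 10^+0.40 + 10^-3.07) = 0.2847
DIC = [CO2*]/α₀ = 7.625×10^-5 / 0.2847 = 0.268 mmol/L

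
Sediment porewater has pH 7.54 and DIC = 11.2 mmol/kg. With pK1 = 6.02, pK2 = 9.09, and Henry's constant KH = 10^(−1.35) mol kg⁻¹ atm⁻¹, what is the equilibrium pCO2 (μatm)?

pCO2 = 7150 μatm

α₀ = 1 / (1 + K1/[H⁺] + K1K2/[H⁺]²) = 1 / (1 + 10^+1.52 + 10^-0.03)
   = 1 / (1 + 33.113 + 0.93325) = 1/35.046 = 0.02853
[CO2*] = α₀ × DIC = 0.02853 × 11.2 = 0.3196 mmol/kg
pCO2 = [CO2*]/KH = 3.196×10^-4 / 4.467×10^-2 = 7150 μatm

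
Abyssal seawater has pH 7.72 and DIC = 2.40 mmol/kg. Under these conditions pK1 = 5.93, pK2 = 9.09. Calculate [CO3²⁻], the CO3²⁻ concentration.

[CO3²⁻] = 0.0967 mmol/kg

α₂ = 1 / (1 + [H⁺]/K2 + [H⁺]²/(K1K2)) = 1 / (1 + 10^+1.37 + 10^-0.42)
   = 1 / (1 + 23.442 + 0.38019) = 1/24.822 = 0.04029
[CO3²⁻] = α₂ × DIC = 0.04029 × 2.40 = 0.0967 mmol/kg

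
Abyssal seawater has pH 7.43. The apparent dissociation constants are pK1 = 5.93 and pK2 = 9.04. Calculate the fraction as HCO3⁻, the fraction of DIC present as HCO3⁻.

α₁ = 0.947

α₁ = 1 / (1 + [H⁺]/K1 + K2/[H⁺]) = 1 / (1 + 10^-1.50 + 10^-1.61)
   = 1 / (1 + 0.031623 + 0.024547) = 1/1.0562 = 0.9468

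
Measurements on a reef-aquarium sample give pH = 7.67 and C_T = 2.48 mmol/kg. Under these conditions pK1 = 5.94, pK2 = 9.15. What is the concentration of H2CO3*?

α₀ = 1 / (1 + K1/[H⁺] + K1K2/[H⁺]²) = 1 / (1 + 10^+1.73 + 10^+0.25)
   = 1 / (1 + 53.703 + 1.7783) = 1/56.481 = 0.01770
[CO2*] = α₀ × DIC = 0.01770 × 2.48 = 0.0439 mmol/kg

[CO2*] = 0.0439 mmol/kg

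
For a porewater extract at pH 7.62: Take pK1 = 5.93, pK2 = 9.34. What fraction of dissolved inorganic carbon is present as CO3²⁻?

α₂ = 1 / (1 + [H⁺]/K2 + [H⁺]²/(K1K2)) = 1 / (1 + 10^+1.72 + 10^+0.03)
   = 1 / (1 + 52.481 + 1.0715) = 1/54.552 = 0.01833

α₂ = 0.0183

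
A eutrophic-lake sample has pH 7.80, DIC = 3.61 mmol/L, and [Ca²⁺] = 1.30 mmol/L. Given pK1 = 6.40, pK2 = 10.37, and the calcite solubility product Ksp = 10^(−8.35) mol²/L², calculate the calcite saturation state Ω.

α₂ = 1 / (1 + [H⁺]/K2 + [H⁺]²/(K1K2)) = 1 / (1 + 10^+2.57 + 10^+1.17)
   = 1 / (1 + 371.54 + 14.791) = 1/387.33 = 0.002582
[CO3²⁻] = α₂ × DIC = 0.002582 × 3.61 = 0.009320 mmol/L = 9.320 μmol/L
Ksp = 10^(−8.35) = 4.467×10^-9
Ω = [Ca²⁺][CO3²⁻]/Ksp = (1.30×10^-3)(9.320×10^-6) / 4.467×10^-9 = 2.71

Ω = 2.71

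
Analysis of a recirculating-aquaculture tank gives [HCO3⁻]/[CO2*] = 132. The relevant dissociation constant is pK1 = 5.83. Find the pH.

From K1 = [H⁺][HCO3⁻]/[CO2*]:  pH = pK1 + log₁₀([HCO3⁻]/[CO2*])
log₁₀(132) = +2.121
pH = 5.83 + (+2.121) = 7.95

pH = 7.95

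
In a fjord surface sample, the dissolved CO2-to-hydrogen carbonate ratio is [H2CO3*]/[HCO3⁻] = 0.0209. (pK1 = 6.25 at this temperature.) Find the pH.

pH = 7.93

From K1 = [H⁺][HCO3⁻]/[H2CO3*]:  pH = pK1 − log₁₀([H2CO3*]/[HCO3⁻])
log₁₀(0.0209) = -1.680
pH = 6.25 − (-1.680) = 7.93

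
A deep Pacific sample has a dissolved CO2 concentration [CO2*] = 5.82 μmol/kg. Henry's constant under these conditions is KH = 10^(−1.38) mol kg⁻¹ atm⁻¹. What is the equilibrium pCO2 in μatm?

KH = 10^(−1.38) = 4.169×10^-2 mol kg⁻¹ atm⁻¹
pCO2 = [CO2*]/KH = 5.82×10^-6 / 4.169×10^-2 = 1.40×10^-4 atm = 140 μatm

pCO2 = 140 μatm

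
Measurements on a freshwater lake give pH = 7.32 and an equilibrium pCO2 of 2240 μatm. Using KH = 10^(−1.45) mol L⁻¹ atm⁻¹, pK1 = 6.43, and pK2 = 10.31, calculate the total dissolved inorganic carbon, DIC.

[CO2*] = KH · pCO2 = 10^(−1.45) × 2240×10^-6 = 7.948×10^-5 mol/L
α₀ = 1/(1 + K1/[H⁺] + K1K2/[H⁺]²) = 1/(1 + 10^+0.89 + 10^-2.10) = 0.1140
DIC = [CO2*]/α₀ = 7.948×10^-5 / 0.1140 = 0.697 mmol/L

DIC = 0.697 mmol/L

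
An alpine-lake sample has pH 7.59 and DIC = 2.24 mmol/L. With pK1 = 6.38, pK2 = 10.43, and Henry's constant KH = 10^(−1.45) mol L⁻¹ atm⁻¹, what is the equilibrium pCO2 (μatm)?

α₀ = 1 / (1 + K1/[H⁺] + K1K2/[H⁺]²) = 1 / (1 + 10^+1.21 + 10^-1.63)
   = 1 / (1 + 16.218 + 0.023442) = 1/17.242 = 0.05800
[CO2*] = α₀ × DIC = 0.05800 × 2.24 = 0.1299 mmol/L
pCO2 = [CO2*]/KH = 1.299×10^-4 / 3.548×10^-2 = 3660 μatm

pCO2 = 3660 μatm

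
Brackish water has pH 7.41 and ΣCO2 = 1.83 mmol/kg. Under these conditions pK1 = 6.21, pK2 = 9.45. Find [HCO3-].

[HCO3⁻] = 1.71 mmol/kg

α₁ = 1 / (1 + [H⁺]/K1 + K2/[H⁺]) = 1 / (1 + 10^-1.20 + 10^-2.04)
   = 1 / (1 + 0.063096 + 0.0091201) = 1/1.0722 = 0.9326
[HCO3⁻] = α₁ × DIC = 0.9326 × 1.83 = 1.71 mmol/kg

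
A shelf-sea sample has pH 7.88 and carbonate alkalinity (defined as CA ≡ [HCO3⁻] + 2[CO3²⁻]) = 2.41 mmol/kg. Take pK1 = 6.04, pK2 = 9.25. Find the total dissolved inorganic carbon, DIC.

DIC = 2.35 mmol/kg

CA = [HCO3⁻] + 2[CO3²⁻] = (α₁ + 2α₂)·DIC
At pH 7.88: [H⁺]/K1 = 10^-1.84 = 0.014454, K2/[H⁺] = 10^-1.37 = 0.042658
α₁ = 1/(1 + 0.014454 + 0.042658) = 1/1.0571 = 0.9460; α₂ = α₁·K2/[H⁺] = 0.04035
α₁ + 2α₂ = 1.0267
DIC = CA / (α₁ + 2α₂) = 2.41 / 1.0267 = 2.35 mmol/kg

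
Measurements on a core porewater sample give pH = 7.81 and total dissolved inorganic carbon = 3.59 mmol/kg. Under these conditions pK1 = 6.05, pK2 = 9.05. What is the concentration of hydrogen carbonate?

[HCO3⁻] = 3.34 mmol/kg

α₁ = 1 / (1 + [H⁺]/K1 + K2/[H⁺]) = 1 / (1 + 10^-1.76 + 10^-1.24)
   = 1 / (1 + 0.017378 + 0.057544) = 1/1.0749 = 0.9303
[HCO3⁻] = α₁ × DIC = 0.9303 × 3.59 = 3.34 mmol/kg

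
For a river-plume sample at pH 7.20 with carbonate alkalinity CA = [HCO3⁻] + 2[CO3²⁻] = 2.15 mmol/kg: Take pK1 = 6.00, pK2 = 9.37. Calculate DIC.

CA = [HCO3⁻] + 2[CO3²⁻] = (α₁ + 2α₂)·DIC
At pH 7.20: [H⁺]/K1 = 10^-1.20 = 0.063096, K2/[H⁺] = 10^-2.17 = 0.0067608
α₁ = 1/(1 + 0.063096 + 0.0067608) = 1/1.0699 = 0.9347; α₂ = α₁·K2/[H⁺] = 0.006319
α₁ + 2α₂ = 0.9473
DIC = CA / (α₁ + 2α₂) = 2.15 / 0.9473 = 2.27 mmol/kg

DIC = 2.27 mmol/kg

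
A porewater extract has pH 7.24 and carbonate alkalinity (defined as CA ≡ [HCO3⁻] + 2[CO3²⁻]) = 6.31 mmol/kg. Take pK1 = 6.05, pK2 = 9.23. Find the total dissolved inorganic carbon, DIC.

CA = [HCO3⁻] + 2[CO3²⁻] = (α₁ + 2α₂)·DIC
At pH 7.24: [H⁺]/K1 = 10^-1.19 = 0.064565, K2/[H⁺] = 10^-1.99 = 0.010233
α₁ = 1/(1 + 0.064565 + 0.010233) = 1/1.0748 = 0.9304; α₂ = α₁·K2/[H⁺] = 0.009521
α₁ + 2α₂ = 0.9494
DIC = CA / (α₁ + 2α₂) = 6.31 / 0.9494 = 6.65 mmol/kg

DIC = 6.65 mmol/kg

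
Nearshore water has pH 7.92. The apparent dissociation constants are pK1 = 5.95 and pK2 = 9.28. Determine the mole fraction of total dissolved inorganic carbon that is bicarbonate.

α₁ = 1 / (1 + [H⁺]/K1 + K2/[H⁺]) = 1 / (1 + 10^-1.97 + 10^-1.36)
   = 1 / (1 + 0.010715 + 0.043652) = 1/1.0544 = 0.9484

α₁ = 0.948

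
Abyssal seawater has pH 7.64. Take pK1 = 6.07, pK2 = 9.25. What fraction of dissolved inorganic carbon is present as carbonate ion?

α₂ = 0.0233

α₂ = 1 / (1 + [H⁺]/K2 + [H⁺]²/(K1K2)) = 1 / (1 + 10^+1.61 + 10^+0.04)
   = 1 / (1 + 40.738 + 1.0965) = 1/42.835 = 0.02335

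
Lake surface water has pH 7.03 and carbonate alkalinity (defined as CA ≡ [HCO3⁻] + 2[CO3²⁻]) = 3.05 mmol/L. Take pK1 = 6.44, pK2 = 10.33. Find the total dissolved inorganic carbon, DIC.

DIC = 3.83 mmol/L

CA = [HCO3⁻] + 2[CO3²⁻] = (α₁ + 2α₂)·DIC
At pH 7.03: [H⁺]/K1 = 10^-0.59 = 0.25704, K2/[H⁺] = 10^-3.30 = 0.00050119
α₁ = 1/(1 + 0.25704 + 0.00050119) = 1/1.2575 = 0.7952; α₂ = α₁·K2/[H⁺] = 0.0003985
α₁ + 2α₂ = 0.7960
DIC = CA / (α₁ + 2α₂) = 3.05 / 0.7960 = 3.83 mmol/L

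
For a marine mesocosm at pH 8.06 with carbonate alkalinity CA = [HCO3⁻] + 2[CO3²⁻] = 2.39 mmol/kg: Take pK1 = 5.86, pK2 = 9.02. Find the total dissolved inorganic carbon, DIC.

DIC = 2.19 mmol/kg

CA = [HCO3⁻] + 2[CO3²⁻] = (α₁ + 2α₂)·DIC
At pH 8.06: [H⁺]/K1 = 10^-2.20 = 0.0063096, K2/[H⁺] = 10^-0.96 = 0.10965
α₁ = 1/(1 + 0.0063096 + 0.10965) = 1/1.1160 = 0.8961; α₂ = α₁·K2/[H⁺] = 0.09825
α₁ + 2α₂ = 1.0926
DIC = CA / (α₁ + 2α₂) = 2.39 / 1.0926 = 2.19 mmol/kg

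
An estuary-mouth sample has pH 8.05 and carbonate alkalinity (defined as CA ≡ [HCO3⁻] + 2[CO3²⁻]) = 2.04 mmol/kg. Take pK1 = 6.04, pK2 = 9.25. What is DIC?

CA = [HCO3⁻] + 2[CO3²⁻] = (α₁ + 2α₂)·DIC
At pH 8.05: [H⁺]/K1 = 10^-2.01 = 0.0097724, K2/[H⁺] = 10^-1.20 = 0.063096
α₁ = 1/(1 + 0.0097724 + 0.063096) = 1/1.0729 = 0.9321; α₂ = α₁·K2/[H⁺] = 0.05881
α₁ + 2α₂ = 1.0497
DIC = CA / (α₁ + 2α₂) = 2.04 / 1.0497 = 1.94 mmol/kg

DIC = 1.94 mmol/kg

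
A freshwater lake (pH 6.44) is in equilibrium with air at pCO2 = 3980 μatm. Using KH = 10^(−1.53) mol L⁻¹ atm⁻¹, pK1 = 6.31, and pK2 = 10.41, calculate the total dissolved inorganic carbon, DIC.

[CO2*] = KH · pCO2 = 10^(−1.53) × 3980×10^-6 = 1.175×10^-4 mol/L
α₀ = 1/(1 + K1/[H⁺] + K1K2/[H⁺]²) = 1/(1 + 10^+0.13 + 10^-3.84) = 0.4257
DIC = [CO2*]/α₀ = 1.175×10^-4 / 0.4257 = 0.276 mmol/L

DIC = 0.276 mmol/L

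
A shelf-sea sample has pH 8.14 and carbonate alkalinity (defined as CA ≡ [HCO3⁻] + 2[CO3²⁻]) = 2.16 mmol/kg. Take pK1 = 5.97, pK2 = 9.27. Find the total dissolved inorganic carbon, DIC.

CA = [HCO3⁻] + 2[CO3²⁻] = (α₁ + 2α₂)·DIC
At pH 8.14: [H⁺]/K1 = 10^-2.17 = 0.0067608, K2/[H⁺] = 10^-1.13 = 0.074131
α₁ = 1/(1 + 0.0067608 + 0.074131) = 1/1.0809 = 0.9252; α₂ = α₁·K2/[H⁺] = 0.06858
α₁ + 2α₂ = 1.0623
DIC = CA / (α₁ + 2α₂) = 2.16 / 1.0623 = 2.03 mmol/kg

DIC = 2.03 mmol/kg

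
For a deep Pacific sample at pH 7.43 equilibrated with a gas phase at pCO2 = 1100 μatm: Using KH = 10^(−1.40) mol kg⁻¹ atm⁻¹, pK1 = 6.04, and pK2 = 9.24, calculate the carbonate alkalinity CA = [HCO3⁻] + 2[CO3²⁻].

CA = 1.11 mmol/kg

[CO2*] = KH · pCO2 = 10^(−1.40) × 1100×10^-6 = 4.379×10^-5 mol/kg
α₀ = 1/(1 + K1/[H⁺] + K1K2/[H⁺]²) = 1/(1 + 10^+1.39 + 10^-0.42) = 0.03857
DIC = [CO2*]/α₀ = 4.379×10^-5 / 0.03857 = 1.135 mmol/kg
CA = (α₁ + 2α₂)·DIC = (0.9468 + 2×0.01466) × 1.135 = 1.11 mmol/kg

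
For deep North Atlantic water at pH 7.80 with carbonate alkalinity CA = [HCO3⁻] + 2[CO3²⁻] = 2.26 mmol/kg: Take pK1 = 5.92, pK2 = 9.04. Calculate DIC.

CA = [HCO3⁻] + 2[CO3²⁻] = (α₁ + 2α₂)·DIC
At pH 7.80: [H⁺]/K1 = 10^-1.88 = 0.013183, K2/[H⁺] = 10^-1.24 = 0.057544
α₁ = 1/(1 + 0.013183 + 0.057544) = 1/1.0707 = 0.9339; α₂ = α₁·K2/[H⁺] = 0.05374
α₁ + 2α₂ = 1.0414
DIC = CA / (α₁ + 2α₂) = 2.26 / 1.0414 = 2.17 mmol/kg

DIC = 2.17 mmol/kg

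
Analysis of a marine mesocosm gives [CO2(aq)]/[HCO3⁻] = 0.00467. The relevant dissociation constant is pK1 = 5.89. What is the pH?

pH = 8.22

From K1 = [H⁺][HCO3⁻]/[CO2(aq)]:  pH = pK1 − log₁₀([CO2(aq)]/[HCO3⁻])
log₁₀(0.00467) = -2.331
pH = 5.89 − (-2.331) = 8.22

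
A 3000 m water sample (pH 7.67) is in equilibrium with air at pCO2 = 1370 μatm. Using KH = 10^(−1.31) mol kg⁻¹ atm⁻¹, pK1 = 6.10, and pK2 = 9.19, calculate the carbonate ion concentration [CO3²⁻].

[CO2*] = KH · pCO2 = 10^(−1.31) × 1370×10^-6 = 6.710×10^-5 mol/kg
α₀ = 1/(1 + K1/[H⁺] + K1K2/[H⁺]²) = 1/(1 + 10^+1.57 + 10^+0.05) = 0.02546
DIC = [CO2*]/α₀ = 6.710×10^-5 / 0.02546 = 2.635 mmol/kg
[CO3²⁻] = α₂·DIC; α₂ = 0.02857, so [CO3²⁻] = 0.02857 × 2.635 = 0.0753 mmol/kg

[CO3²⁻] = 0.0753 mmol/kg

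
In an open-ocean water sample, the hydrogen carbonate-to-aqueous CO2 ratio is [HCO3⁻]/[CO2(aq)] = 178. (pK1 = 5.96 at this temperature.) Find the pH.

From K1 = [H⁺][HCO3⁻]/[CO2(aq)]:  pH = pK1 + log₁₀([HCO3⁻]/[CO2(aq)])
log₁₀(178) = +2.250
pH = 5.96 + (+2.250) = 8.21

pH = 8.21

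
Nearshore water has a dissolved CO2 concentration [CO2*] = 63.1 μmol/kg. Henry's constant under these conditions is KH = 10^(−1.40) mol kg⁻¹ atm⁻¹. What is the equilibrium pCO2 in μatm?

KH = 10^(−1.40) = 3.981×10^-2 mol kg⁻¹ atm⁻¹
pCO2 = [CO2*]/KH = 63.1×10^-6 / 3.981×10^-2 = 1.59×10^-3 atm = 1590 μatm

pCO2 = 1590 μatm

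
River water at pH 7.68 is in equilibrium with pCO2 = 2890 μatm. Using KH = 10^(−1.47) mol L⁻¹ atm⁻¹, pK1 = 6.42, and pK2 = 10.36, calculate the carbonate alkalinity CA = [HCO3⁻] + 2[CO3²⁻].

[CO2*] = KH · pCO2 = 10^(−1.47) × 2890×10^-6 = 9.793×10^-5 mol/L
α₀ = 1/(1 + K1/[H⁺] + K1K2/[H⁺]²) = 1/(1 + 10^+1.26 + 10^-1.42) = 0.05199
DIC = [CO2*]/α₀ = 9.793×10^-5 / 0.05199 = 1.884 mmol/L
CA = (α₁ + 2α₂)·DIC = (0.9460 + 2×0.001977) × 1.884 = 1.79 mmol/L

CA = 1.79 mmol/L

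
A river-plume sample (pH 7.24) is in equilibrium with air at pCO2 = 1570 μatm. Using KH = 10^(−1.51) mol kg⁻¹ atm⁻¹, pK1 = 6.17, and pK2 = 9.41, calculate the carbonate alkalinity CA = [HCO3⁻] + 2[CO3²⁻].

[CO2*] = KH · pCO2 = 10^(−1.51) × 1570×10^-6 = 4.852×10^-5 mol/kg
α₀ = 1/(1 + K1/[H⁺] + K1K2/[H⁺]²) = 1/(1 + 10^+1.07 + 10^-1.10) = 0.07795
DIC = [CO2*]/α₀ = 4.852×10^-5 / 0.07795 = 0.6224 mmol/kg
CA = (α₁ + 2α₂)·DIC = (0.9159 + 2×0.006192) × 0.6224 = 0.578 mmol/kg

CA = 0.578 mmol/kg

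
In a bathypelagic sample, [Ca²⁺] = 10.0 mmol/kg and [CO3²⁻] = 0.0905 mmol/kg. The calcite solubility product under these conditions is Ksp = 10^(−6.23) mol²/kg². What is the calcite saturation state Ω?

Ksp = 10^(−6.23) = 5.888×10^-7
Ω = [Ca²⁺][CO3²⁻]/Ksp = (10.0×10^-3)(0.0905×10^-3) / 5.888×10^-7 = 1.54

Ω = 1.54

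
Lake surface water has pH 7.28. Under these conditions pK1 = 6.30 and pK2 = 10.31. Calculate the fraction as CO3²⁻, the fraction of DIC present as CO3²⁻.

α₂ = 0.000844

α₂ = 1 / (1 + [H⁺]/K2 + [H⁺]²/(K1K2)) = 1 / (1 + 10^+3.03 + 10^+2.05)
   = 1 / (1 + 1071.5 + 112.20) = 1/1184.7 = 0.0008441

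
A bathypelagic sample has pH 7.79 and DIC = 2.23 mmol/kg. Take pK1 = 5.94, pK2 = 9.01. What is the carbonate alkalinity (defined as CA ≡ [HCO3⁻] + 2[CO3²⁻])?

CA = [HCO3⁻] + 2[CO3²⁻] = (α₁ + 2α₂)·DIC
At pH 7.79: [H⁺]/K1 = 10^-1.85 = 0.014125, K2/[H⁺] = 10^-1.22 = 0.060256
α₁ = 1/(1 + 0.014125 + 0.060256) = 1/1.0744 = 0.9308; α₂ = α₁·K2/[H⁺] = 0.05608
α₁ + 2α₂ = 1.0429
CA = 1.0429 × 2.23 = 2.33 mmol/kg

CA = 2.33 mmol/kg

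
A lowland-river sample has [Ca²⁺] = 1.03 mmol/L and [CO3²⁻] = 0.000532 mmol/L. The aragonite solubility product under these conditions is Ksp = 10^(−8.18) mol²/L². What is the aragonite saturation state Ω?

Ω = 0.0829

Ksp = 10^(−8.18) = 6.607×10^-9
Ω = [Ca²⁺][CO3²⁻]/Ksp = (1.03×10^-3)(0.000532×10^-3) / 6.607×10^-9 = 0.0829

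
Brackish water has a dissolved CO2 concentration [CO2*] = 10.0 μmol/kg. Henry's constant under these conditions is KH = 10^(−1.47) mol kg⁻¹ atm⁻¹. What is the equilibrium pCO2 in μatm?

pCO2 = 295 μatm

KH = 10^(−1.47) = 3.388×10^-2 mol kg⁻¹ atm⁻¹
pCO2 = [CO2*]/KH = 10.0×10^-6 / 3.388×10^-2 = 2.95×10^-4 atm = 295 μatm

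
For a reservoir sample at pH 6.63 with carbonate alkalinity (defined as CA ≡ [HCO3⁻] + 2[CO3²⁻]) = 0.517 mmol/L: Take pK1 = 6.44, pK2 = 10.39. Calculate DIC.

CA = [HCO3⁻] + 2[CO3²⁻] = (α₁ + 2α₂)·DIC
At pH 6.63: [H⁺]/K1 = 10^-0.19 = 0.64565, K2/[H⁺] = 10^-3.76 = 0.00017378
α₁ = 1/(1 + 0.64565 + 0.00017378) = 1/1.6458 = 0.6076; α₂ = α₁·K2/[H⁺] = 0.0001056
α₁ + 2α₂ = 0.6078
DIC = CA / (α₁ + 2α₂) = 0.517 / 0.6078 = 0.851 mmol/L

DIC = 0.851 mmol/L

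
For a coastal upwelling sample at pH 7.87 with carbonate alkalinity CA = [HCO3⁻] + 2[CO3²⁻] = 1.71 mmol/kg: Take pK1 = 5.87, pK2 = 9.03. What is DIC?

DIC = 1.62 mmol/kg

CA = [HCO3⁻] + 2[CO3²⁻] = (α₁ + 2α₂)·DIC
At pH 7.87: [H⁺]/K1 = 10^-2.00 = 0.010000, K2/[H⁺] = 10^-1.16 = 0.069183
α₁ = 1/(1 + 0.010000 + 0.069183) = 1/1.0792 = 0.9266; α₂ = α₁·K2/[H⁺] = 0.06411
α₁ + 2α₂ = 1.0548
DIC = CA / (α₁ + 2α₂) = 1.71 / 1.0548 = 1.62 mmol/kg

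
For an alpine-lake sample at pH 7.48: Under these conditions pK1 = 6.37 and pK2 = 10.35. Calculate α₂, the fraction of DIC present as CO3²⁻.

α₂ = 1 / (1 + [H⁺]/K2 + [H⁺]²/(K1K2)) = 1 / (1 + 10^+2.87 + 10^+1.76)
   = 1 / (1 + 741.31 + 57.544) = 1/799.85 = 0.001250

α₂ = 0.00125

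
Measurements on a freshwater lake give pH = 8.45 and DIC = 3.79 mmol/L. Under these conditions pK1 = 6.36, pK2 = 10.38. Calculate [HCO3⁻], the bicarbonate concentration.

α₁ = 1 / (1 + [H⁺]/K1 + K2/[H⁺]) = 1 / (1 + 10^-2.09 + 10^-1.93)
   = 1 / (1 + 0.0081283 + 0.011749) = 1/1.0199 = 0.9805
[HCO3⁻] = α₁ × DIC = 0.9805 × 3.79 = 3.72 mmol/L

[HCO3⁻] = 3.72 mmol/L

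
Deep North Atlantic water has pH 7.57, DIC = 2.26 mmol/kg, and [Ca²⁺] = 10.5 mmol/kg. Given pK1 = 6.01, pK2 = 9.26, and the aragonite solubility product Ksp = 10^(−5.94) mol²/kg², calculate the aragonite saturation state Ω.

α₂ = 1 / (1 + [H⁺]/K2 + [H⁺]²/(K1K2)) = 1 / (1 + 10^+1.69 + 10^+0.13)
   = 1 / (1 + 48.978 + 1.3490) = 1/51.327 = 0.01948
[CO3²⁻] = α₂ × DIC = 0.01948 × 2.26 = 0.04403 mmol/kg
Ksp = 10^(−5.94) = 1.148×10^-6
Ω = [Ca²⁺][CO3²⁻]/Ksp = (10.5×10^-3)(4.403×10^-5) / 1.148×10^-6 = 0.403

Ω = 0.403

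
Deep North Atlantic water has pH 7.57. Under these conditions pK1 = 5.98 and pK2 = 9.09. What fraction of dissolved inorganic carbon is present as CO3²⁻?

α₂ = 1 / (1 + [H⁺]/K2 + [H⁺]²/(K1K2)) = 1 / (1 + 10^+1.52 + 10^-0.07)
   = 1 / (1 + 33.113 + 0.85114) = 1/34.964 = 0.02860

α₂ = 0.0286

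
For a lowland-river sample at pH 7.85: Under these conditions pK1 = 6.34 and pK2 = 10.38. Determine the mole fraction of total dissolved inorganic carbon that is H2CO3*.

α₀ = 1 / (1 + K1/[H⁺] + K1K2/[H⁺]²) = 1 / (1 + 10^+1.51 + 10^-1.02)
   = 1 / (1 + 32.359 + 0.095499) = 1/33.455 = 0.02989

α₀ = 0.0299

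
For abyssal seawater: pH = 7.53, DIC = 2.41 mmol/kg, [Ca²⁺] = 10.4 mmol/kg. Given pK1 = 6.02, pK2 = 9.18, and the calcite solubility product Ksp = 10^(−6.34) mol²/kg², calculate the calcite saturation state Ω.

Ω = 1.17

α₂ = 1 / (1 + [H⁺]/K2 + [H⁺]²/(K1K2)) = 1 / (1 + 10^+1.65 + 10^+0.14)
   = 1 / (1 + 44.668 + 1.3804) = 1/47.049 = 0.02125
[CO3²⁻] = α₂ × DIC = 0.02125 × 2.41 = 0.05122 mmol/kg
Ksp = 10^(−6.34) = 4.571×10^-7
Ω = [Ca²⁺][CO3²⁻]/Ksp = (10.4×10^-3)(5.122×10^-5) / 4.571×10^-7 = 1.17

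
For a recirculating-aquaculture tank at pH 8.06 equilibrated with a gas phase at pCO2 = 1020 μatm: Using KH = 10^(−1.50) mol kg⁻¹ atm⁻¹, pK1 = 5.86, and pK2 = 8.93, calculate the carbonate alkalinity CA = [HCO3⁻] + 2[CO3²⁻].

CA = 6.49 mmol/kg

[CO2*] = KH · pCO2 = 10^(−1.50) × 1020×10^-6 = 3.226×10^-5 mol/kg
α₀ = 1/(1 + K1/[H⁺] + K1K2/[H⁺]²) = 1/(1 + 10^+2.20 + 10^+1.33) = 0.005529
DIC = [CO2*]/α₀ = 3.226×10^-5 / 0.005529 = 5.834 mmol/kg
CA = (α₁ + 2α₂)·DIC = (0.8763 + 2×0.1182) × 5.834 = 6.49 mmol/kg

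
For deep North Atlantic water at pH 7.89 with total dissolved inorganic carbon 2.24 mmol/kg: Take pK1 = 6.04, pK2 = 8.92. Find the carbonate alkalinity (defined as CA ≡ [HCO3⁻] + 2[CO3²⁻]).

CA = [HCO3⁻] + 2[CO3²⁻] = (α₁ + 2α₂)·DIC
At pH 7.89: [H⁺]/K1 = 10^-1.85 = 0.014125, K2/[H⁺] = 10^-1.03 = 0.093325
α₁ = 1/(1 + 0.014125 + 0.093325) = 1/1.1075 = 0.9030; α₂ = α₁·K2/[H⁺] = 0.08427
α₁ + 2α₂ = 1.0715
CA = 1.0715 × 2.24 = 2.40 mmol/kg

CA = 2.40 mmol/kg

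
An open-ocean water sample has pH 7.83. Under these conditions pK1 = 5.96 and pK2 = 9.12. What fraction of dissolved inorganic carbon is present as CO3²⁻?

α₂ = 1 / (1 + [H⁺]/K2 + [H⁺]²/(K1K2)) = 1 / (1 + 10^+1.29 + 10^-0.58)
   = 1 / (1 + 19.498 + 0.26303) = 1/20.761 = 0.04817

α₂ = 0.0482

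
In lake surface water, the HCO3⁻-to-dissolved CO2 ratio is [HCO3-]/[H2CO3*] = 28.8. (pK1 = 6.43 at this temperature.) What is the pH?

pH = 7.89

From K1 = [H⁺][HCO3-]/[H2CO3*]:  pH = pK1 + log₁₀([HCO3-]/[H2CO3*])
log₁₀(28.8) = +1.459
pH = 6.43 + (+1.459) = 7.89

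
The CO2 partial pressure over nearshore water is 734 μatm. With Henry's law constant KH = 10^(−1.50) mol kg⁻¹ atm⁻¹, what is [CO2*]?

[CO2*] = 23.2 μmol/kg

KH = 10^(−1.50) = 3.162×10^-2 mol kg⁻¹ atm⁻¹
[CO2*] = KH · pCO2 = 3.162×10^-2 × 734×10^-6 atm = 2.32×10^-5 mol/kg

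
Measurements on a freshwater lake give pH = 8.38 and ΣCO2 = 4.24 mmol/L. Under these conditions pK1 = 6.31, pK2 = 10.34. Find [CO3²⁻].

α₂ = 1 / (1 + [H⁺]/K2 + [H⁺]²/(K1K2)) = 1 / (1 + 10^+1.96 + 10^-0.11)
   = 1 / (1 + 91.201 + 0.77625) = 1/92.977 = 0.01076
[CO3²⁻] = α₂ × DIC = 0.01076 × 4.24 = 0.0456 mmol/L

[CO3²⁻] = 0.0456 mmol/L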